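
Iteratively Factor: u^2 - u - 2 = (u - 2)*(u + 1)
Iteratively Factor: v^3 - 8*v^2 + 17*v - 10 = (v - 1)*(v^2 - 7*v + 10) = (v - 2)*(v - 1)*(v - 5)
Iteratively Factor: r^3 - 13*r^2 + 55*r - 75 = (r - 5)*(r^2 - 8*r + 15) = (r - 5)*(r - 3)*(r - 5)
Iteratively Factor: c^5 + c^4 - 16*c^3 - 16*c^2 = (c - 4)*(c^4 + 5*c^3 + 4*c^2) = c*(c - 4)*(c^3 + 5*c^2 + 4*c) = c*(c - 4)*(c + 4)*(c^2 + c) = c*(c - 4)*(c + 1)*(c + 4)*(c)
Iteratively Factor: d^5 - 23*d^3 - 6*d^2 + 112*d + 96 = (d + 2)*(d^4 - 2*d^3 - 19*d^2 + 32*d + 48) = (d + 1)*(d + 2)*(d^3 - 3*d^2 - 16*d + 48) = (d - 3)*(d + 1)*(d + 2)*(d^2 - 16) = (d - 4)*(d - 3)*(d + 1)*(d + 2)*(d + 4)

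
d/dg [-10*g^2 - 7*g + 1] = -20*g - 7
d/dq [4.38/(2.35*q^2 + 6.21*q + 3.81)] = (-20.586*q - 27.1998)/(2.35*q^2 + 6.21*q + 3.81)^2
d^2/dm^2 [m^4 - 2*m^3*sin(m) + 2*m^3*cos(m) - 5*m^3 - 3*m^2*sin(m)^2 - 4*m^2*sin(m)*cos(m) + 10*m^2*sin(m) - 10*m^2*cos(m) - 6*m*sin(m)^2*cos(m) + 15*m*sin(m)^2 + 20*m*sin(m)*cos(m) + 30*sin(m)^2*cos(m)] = -2*sqrt(2)*m^3*cos(m + pi/4) - 22*m^2*sin(m) + 8*m^2*sin(2*m) - 2*m^2*cos(m) - 6*m^2*cos(2*m) + 12*m^2 + 28*m*sin(m) - 52*m*sin(2*m) + 107*m*cos(m)/2 + 14*m*cos(2*m) - 27*m*cos(3*m)/2 - 30*m + 23*sin(m) + 26*sin(2*m) - 9*sin(3*m) - 55*cos(m)/2 + 43*cos(2*m) + 135*cos(3*m)/2 - 3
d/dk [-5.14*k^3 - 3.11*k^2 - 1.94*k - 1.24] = -15.42*k^2 - 6.22*k - 1.94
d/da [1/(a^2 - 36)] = -2*a/(a^2 - 36)^2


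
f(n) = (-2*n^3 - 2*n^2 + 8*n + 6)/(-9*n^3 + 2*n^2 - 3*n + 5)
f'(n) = (-6*n^2 - 4*n + 8)/(-9*n^3 + 2*n^2 - 3*n + 5) + (27*n^2 - 4*n + 3)*(-2*n^3 - 2*n^2 + 8*n + 6)/(-9*n^3 + 2*n^2 - 3*n + 5)^2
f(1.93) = 0.01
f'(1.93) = 0.37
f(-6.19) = 0.16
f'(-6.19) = -0.01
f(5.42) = 0.24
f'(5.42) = 0.00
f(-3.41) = 0.09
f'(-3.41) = -0.05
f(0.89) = -4.17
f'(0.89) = 35.83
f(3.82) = 0.22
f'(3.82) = 0.02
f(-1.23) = -0.11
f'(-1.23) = -0.05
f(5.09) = 0.23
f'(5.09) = 0.01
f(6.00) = 0.24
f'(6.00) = 0.00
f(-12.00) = 0.19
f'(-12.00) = 0.00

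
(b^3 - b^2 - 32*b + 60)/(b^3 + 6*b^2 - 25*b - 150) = (b - 2)/(b + 5)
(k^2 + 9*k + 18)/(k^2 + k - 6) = (k + 6)/(k - 2)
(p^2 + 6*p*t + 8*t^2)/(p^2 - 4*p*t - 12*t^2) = (p + 4*t)/(p - 6*t)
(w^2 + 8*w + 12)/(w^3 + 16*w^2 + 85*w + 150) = (w + 2)/(w^2 + 10*w + 25)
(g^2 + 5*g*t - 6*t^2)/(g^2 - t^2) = (g + 6*t)/(g + t)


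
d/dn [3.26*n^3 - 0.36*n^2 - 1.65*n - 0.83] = 9.78*n^2 - 0.72*n - 1.65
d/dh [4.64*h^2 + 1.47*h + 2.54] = 9.28*h + 1.47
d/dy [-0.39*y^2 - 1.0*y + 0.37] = -0.78*y - 1.0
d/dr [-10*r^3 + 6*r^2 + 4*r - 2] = -30*r^2 + 12*r + 4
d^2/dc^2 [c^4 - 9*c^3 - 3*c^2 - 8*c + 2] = 12*c^2 - 54*c - 6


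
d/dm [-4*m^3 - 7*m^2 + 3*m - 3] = -12*m^2 - 14*m + 3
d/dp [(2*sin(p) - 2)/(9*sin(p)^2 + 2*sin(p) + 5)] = 2*(-9*sin(p)^2 + 18*sin(p) + 7)*cos(p)/(9*sin(p)^2 + 2*sin(p) + 5)^2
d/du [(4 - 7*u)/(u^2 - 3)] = (7*u^2 - 8*u + 21)/(u^4 - 6*u^2 + 9)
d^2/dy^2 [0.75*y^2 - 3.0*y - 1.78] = 1.50000000000000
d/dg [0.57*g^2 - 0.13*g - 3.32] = 1.14*g - 0.13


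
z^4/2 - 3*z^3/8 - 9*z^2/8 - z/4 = z*(z/2 + 1/2)*(z - 2)*(z + 1/4)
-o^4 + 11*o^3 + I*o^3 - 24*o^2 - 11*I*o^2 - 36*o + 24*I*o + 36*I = (o - 6)^2*(I*o + 1)*(I*o + I)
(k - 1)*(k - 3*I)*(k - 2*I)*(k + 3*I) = k^4 - k^3 - 2*I*k^3 + 9*k^2 + 2*I*k^2 - 9*k - 18*I*k + 18*I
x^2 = x^2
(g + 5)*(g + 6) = g^2 + 11*g + 30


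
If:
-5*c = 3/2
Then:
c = -3/10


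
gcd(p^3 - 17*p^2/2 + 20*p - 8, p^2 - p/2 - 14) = p - 4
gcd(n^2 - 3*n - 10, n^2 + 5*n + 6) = n + 2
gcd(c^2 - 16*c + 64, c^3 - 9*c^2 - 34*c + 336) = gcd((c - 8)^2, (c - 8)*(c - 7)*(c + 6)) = c - 8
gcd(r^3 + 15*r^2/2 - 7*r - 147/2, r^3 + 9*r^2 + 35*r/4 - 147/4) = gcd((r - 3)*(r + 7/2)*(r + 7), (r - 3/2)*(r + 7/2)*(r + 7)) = r^2 + 21*r/2 + 49/2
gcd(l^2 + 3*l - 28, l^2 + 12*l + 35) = l + 7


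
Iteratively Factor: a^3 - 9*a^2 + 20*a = (a - 4)*(a^2 - 5*a) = a*(a - 4)*(a - 5)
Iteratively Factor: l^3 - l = (l + 1)*(l^2 - l) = (l - 1)*(l + 1)*(l)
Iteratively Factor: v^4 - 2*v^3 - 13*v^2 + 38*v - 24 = (v - 2)*(v^3 - 13*v + 12) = (v - 2)*(v + 4)*(v^2 - 4*v + 3) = (v - 3)*(v - 2)*(v + 4)*(v - 1)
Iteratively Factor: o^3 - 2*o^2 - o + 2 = (o - 2)*(o^2 - 1) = (o - 2)*(o - 1)*(o + 1)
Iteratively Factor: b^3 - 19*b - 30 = (b - 5)*(b^2 + 5*b + 6) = (b - 5)*(b + 2)*(b + 3)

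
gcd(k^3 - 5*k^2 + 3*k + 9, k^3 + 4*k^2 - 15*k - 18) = k^2 - 2*k - 3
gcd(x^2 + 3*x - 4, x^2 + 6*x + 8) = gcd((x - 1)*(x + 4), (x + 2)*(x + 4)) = x + 4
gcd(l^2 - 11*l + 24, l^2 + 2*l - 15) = l - 3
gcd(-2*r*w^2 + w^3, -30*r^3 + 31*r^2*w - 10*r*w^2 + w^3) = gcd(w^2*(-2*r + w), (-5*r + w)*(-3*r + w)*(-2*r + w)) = 2*r - w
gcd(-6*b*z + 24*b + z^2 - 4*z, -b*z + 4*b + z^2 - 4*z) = z - 4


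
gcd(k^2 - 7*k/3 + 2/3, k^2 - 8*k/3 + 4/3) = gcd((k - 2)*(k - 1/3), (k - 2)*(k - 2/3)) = k - 2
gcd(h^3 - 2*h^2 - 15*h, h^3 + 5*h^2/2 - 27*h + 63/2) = 1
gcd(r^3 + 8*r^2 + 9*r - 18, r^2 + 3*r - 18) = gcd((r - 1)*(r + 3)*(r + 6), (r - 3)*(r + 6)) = r + 6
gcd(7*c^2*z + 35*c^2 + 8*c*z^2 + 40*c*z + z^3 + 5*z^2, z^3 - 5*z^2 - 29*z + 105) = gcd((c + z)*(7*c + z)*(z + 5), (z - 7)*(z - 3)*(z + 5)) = z + 5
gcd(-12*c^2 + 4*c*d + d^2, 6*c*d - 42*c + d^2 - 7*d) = 6*c + d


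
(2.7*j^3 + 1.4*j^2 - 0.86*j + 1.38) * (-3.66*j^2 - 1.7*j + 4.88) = -9.882*j^5 - 9.714*j^4 + 13.9436*j^3 + 3.2432*j^2 - 6.5428*j + 6.7344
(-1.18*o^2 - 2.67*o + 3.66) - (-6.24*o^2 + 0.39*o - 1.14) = 5.06*o^2 - 3.06*o + 4.8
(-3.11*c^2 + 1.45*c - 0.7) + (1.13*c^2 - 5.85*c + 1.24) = -1.98*c^2 - 4.4*c + 0.54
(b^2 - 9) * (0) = 0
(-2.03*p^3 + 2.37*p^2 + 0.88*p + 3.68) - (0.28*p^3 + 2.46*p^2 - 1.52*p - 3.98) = -2.31*p^3 - 0.0899999999999999*p^2 + 2.4*p + 7.66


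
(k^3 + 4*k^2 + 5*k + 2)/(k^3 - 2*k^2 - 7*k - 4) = (k + 2)/(k - 4)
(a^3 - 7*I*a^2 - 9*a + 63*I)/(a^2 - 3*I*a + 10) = (a^3 - 7*I*a^2 - 9*a + 63*I)/(a^2 - 3*I*a + 10)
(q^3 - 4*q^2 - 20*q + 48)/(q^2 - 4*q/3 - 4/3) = 3*(q^2 - 2*q - 24)/(3*q + 2)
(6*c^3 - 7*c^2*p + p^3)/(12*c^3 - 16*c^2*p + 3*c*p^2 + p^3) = (3*c + p)/(6*c + p)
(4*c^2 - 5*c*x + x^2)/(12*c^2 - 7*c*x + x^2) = (-c + x)/(-3*c + x)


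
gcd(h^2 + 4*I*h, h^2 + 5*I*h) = h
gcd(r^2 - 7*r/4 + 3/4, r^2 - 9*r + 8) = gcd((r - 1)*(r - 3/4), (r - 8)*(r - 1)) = r - 1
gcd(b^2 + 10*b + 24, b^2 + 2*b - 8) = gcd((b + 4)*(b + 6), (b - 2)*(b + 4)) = b + 4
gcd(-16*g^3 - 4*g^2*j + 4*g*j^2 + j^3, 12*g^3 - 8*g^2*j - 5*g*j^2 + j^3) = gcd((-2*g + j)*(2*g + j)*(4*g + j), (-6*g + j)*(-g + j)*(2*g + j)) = 2*g + j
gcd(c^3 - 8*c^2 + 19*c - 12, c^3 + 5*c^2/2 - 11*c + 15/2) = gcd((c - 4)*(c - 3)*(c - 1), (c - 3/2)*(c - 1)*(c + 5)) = c - 1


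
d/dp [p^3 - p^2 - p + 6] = 3*p^2 - 2*p - 1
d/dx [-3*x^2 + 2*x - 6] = 2 - 6*x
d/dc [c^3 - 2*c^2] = c*(3*c - 4)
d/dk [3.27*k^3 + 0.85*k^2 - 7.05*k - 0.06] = 9.81*k^2 + 1.7*k - 7.05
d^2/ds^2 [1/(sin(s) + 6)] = (6*sin(s) + cos(s)^2 + 1)/(sin(s) + 6)^3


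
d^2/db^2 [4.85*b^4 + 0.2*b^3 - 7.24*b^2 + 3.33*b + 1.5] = 58.2*b^2 + 1.2*b - 14.48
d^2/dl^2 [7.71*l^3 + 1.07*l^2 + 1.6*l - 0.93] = 46.26*l + 2.14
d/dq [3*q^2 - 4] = 6*q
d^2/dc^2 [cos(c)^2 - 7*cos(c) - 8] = 7*cos(c) - 2*cos(2*c)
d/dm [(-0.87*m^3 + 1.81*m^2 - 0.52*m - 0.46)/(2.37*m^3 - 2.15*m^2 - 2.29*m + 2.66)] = (8.88178419700125e-16*m^5 - 2.4192*m^4 + 6.4494*m^3 - 8.9349*m^2 + 7.6512*m - 2.4366)/(5.6169*m^6 - 10.191*m^5 - 6.2321*m^4 + 22.4554*m^3 - 6.1939*m^2 - 12.1828*m + 7.0756)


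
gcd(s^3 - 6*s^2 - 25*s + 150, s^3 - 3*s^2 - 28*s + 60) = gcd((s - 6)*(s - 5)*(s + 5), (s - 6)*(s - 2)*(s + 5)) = s^2 - s - 30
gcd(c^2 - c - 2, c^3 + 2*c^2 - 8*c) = c - 2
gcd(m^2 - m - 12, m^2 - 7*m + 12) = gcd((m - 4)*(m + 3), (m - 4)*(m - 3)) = m - 4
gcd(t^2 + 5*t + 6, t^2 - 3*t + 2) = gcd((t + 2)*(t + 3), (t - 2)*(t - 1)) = 1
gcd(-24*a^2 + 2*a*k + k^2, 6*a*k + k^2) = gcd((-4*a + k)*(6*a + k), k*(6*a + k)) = 6*a + k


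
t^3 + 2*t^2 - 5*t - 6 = (t - 2)*(t + 1)*(t + 3)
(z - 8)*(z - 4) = z^2 - 12*z + 32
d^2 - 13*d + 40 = (d - 8)*(d - 5)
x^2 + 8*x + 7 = (x + 1)*(x + 7)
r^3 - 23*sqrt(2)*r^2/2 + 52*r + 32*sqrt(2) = (r - 8*sqrt(2))*(r - 4*sqrt(2))*(r + sqrt(2)/2)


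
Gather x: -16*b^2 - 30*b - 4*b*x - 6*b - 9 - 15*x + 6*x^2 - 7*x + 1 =-16*b^2 - 36*b + 6*x^2 + x*(-4*b - 22) - 8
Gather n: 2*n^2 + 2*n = 2*n^2 + 2*n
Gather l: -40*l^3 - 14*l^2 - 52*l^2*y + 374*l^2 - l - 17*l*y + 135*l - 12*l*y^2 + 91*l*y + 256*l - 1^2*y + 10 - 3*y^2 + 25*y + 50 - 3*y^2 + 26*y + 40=-40*l^3 + l^2*(360 - 52*y) + l*(-12*y^2 + 74*y + 390) - 6*y^2 + 50*y + 100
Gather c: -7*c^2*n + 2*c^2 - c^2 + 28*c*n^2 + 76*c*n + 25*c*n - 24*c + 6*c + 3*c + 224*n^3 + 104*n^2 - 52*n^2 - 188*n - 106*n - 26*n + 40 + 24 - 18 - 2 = c^2*(1 - 7*n) + c*(28*n^2 + 101*n - 15) + 224*n^3 + 52*n^2 - 320*n + 44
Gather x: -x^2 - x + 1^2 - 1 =-x^2 - x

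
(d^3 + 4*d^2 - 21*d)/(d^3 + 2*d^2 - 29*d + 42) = d/(d - 2)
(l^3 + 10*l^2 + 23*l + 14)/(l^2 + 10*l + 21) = (l^2 + 3*l + 2)/(l + 3)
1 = 1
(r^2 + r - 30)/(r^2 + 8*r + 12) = (r - 5)/(r + 2)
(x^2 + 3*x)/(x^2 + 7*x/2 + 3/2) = 2*x/(2*x + 1)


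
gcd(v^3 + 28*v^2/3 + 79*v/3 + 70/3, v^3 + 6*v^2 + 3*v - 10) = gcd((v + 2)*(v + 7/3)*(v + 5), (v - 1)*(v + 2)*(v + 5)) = v^2 + 7*v + 10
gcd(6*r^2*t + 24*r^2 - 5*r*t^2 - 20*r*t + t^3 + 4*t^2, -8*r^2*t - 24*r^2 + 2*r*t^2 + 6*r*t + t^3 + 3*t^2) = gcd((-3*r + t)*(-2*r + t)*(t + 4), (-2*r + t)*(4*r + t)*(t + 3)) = 2*r - t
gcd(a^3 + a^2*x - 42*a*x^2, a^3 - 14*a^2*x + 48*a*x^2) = -a^2 + 6*a*x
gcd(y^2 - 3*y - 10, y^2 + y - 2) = y + 2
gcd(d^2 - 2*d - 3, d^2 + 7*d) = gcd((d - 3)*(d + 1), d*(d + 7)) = 1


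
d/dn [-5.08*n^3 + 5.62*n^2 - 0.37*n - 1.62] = -15.24*n^2 + 11.24*n - 0.37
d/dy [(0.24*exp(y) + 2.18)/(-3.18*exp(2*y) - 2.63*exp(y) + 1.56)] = (0.7632*exp(2*y) + 13.8648*exp(y) + 6.1078)*exp(y)/(10.1124*exp(4*y) + 16.7268*exp(3*y) - 3.0047*exp(2*y) - 8.2056*exp(y) + 2.4336)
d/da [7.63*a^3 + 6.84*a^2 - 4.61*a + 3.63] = 22.89*a^2 + 13.68*a - 4.61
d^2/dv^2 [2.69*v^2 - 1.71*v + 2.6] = 5.38000000000000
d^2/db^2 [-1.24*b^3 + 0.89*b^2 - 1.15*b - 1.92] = 1.78 - 7.44*b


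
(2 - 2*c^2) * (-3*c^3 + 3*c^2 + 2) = 6*c^5 - 6*c^4 - 6*c^3 + 2*c^2 + 4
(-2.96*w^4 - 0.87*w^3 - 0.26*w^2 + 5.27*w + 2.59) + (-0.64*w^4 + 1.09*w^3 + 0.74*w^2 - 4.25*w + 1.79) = -3.6*w^4 + 0.22*w^3 + 0.48*w^2 + 1.02*w + 4.38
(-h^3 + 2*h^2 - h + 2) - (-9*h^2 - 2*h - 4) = -h^3 + 11*h^2 + h + 6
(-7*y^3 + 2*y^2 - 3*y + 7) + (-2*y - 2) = -7*y^3 + 2*y^2 - 5*y + 5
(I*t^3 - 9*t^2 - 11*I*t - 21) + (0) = I*t^3 - 9*t^2 - 11*I*t - 21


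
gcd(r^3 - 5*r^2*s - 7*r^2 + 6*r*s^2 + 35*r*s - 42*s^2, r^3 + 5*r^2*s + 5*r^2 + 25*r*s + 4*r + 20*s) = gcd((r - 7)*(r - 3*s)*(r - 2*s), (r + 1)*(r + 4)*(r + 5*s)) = 1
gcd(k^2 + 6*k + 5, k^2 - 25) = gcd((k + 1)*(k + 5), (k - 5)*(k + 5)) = k + 5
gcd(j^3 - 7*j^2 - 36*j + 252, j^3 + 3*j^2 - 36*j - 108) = j^2 - 36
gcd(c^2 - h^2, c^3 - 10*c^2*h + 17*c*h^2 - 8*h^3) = c - h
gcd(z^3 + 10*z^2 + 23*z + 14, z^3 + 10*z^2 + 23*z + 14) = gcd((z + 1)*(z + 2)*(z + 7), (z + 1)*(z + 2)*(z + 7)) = z^3 + 10*z^2 + 23*z + 14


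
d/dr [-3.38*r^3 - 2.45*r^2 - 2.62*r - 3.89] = -10.14*r^2 - 4.9*r - 2.62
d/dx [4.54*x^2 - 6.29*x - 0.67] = 9.08*x - 6.29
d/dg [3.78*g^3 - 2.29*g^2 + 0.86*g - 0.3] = 11.34*g^2 - 4.58*g + 0.86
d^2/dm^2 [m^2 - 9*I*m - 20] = 2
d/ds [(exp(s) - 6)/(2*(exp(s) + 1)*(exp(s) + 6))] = (-exp(2*s) + 12*exp(s) + 48)*exp(s)/(2*(exp(4*s) + 14*exp(3*s) + 61*exp(2*s) + 84*exp(s) + 36))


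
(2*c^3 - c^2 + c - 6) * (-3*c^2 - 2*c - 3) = -6*c^5 - c^4 - 7*c^3 + 19*c^2 + 9*c + 18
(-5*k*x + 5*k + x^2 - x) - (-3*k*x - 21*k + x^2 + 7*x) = -2*k*x + 26*k - 8*x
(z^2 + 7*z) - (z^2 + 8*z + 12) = -z - 12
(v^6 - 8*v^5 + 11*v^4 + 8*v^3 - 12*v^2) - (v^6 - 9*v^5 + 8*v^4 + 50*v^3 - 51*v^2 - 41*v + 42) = v^5 + 3*v^4 - 42*v^3 + 39*v^2 + 41*v - 42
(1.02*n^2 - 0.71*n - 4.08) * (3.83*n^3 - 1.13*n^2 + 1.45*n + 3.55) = 3.9066*n^5 - 3.8719*n^4 - 13.3451*n^3 + 7.2019*n^2 - 8.4365*n - 14.484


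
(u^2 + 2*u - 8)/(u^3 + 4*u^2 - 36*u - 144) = (u - 2)/(u^2 - 36)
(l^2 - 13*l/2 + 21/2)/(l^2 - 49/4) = 2*(l - 3)/(2*l + 7)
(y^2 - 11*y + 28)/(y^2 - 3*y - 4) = (y - 7)/(y + 1)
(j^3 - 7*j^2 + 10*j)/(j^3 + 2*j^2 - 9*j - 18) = j*(j^2 - 7*j + 10)/(j^3 + 2*j^2 - 9*j - 18)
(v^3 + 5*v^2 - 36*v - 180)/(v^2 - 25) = (v^2 - 36)/(v - 5)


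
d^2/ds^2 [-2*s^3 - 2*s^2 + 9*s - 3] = -12*s - 4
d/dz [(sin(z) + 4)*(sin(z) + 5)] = (2*sin(z) + 9)*cos(z)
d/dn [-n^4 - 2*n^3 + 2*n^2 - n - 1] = -4*n^3 - 6*n^2 + 4*n - 1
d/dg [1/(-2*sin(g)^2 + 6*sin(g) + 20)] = (2*sin(g) - 3)*cos(g)/(2*(sin(g) - 5)^2*(sin(g) + 2)^2)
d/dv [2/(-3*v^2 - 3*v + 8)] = 6*(2*v + 1)/(3*v^2 + 3*v - 8)^2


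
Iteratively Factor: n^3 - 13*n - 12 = (n + 1)*(n^2 - n - 12) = (n + 1)*(n + 3)*(n - 4)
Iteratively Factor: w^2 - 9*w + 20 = (w - 4)*(w - 5)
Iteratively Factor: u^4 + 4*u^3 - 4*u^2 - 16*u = (u + 2)*(u^3 + 2*u^2 - 8*u) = u*(u + 2)*(u^2 + 2*u - 8) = u*(u + 2)*(u + 4)*(u - 2)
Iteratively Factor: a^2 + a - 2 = (a + 2)*(a - 1)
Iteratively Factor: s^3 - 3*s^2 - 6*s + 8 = (s - 1)*(s^2 - 2*s - 8) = (s - 1)*(s + 2)*(s - 4)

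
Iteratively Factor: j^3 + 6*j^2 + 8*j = (j)*(j^2 + 6*j + 8) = j*(j + 2)*(j + 4)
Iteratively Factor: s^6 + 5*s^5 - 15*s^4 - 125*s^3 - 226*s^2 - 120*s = (s + 2)*(s^5 + 3*s^4 - 21*s^3 - 83*s^2 - 60*s) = (s + 2)*(s + 4)*(s^4 - s^3 - 17*s^2 - 15*s) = (s + 2)*(s + 3)*(s + 4)*(s^3 - 4*s^2 - 5*s) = (s + 1)*(s + 2)*(s + 3)*(s + 4)*(s^2 - 5*s) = s*(s + 1)*(s + 2)*(s + 3)*(s + 4)*(s - 5)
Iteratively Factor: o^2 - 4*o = (o)*(o - 4)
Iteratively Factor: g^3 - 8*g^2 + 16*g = (g)*(g^2 - 8*g + 16) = g*(g - 4)*(g - 4)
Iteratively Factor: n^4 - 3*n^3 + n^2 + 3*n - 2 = (n + 1)*(n^3 - 4*n^2 + 5*n - 2) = (n - 1)*(n + 1)*(n^2 - 3*n + 2) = (n - 2)*(n - 1)*(n + 1)*(n - 1)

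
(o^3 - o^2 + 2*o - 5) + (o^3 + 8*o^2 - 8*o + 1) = 2*o^3 + 7*o^2 - 6*o - 4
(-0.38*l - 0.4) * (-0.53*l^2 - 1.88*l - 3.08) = 0.2014*l^3 + 0.9264*l^2 + 1.9224*l + 1.232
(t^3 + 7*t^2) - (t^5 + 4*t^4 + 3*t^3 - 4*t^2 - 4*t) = -t^5 - 4*t^4 - 2*t^3 + 11*t^2 + 4*t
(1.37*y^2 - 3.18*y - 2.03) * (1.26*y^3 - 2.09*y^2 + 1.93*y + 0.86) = 1.7262*y^5 - 6.8701*y^4 + 6.7325*y^3 - 0.716500000000001*y^2 - 6.6527*y - 1.7458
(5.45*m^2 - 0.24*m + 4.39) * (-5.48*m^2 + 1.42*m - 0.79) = -29.866*m^4 + 9.0542*m^3 - 28.7035*m^2 + 6.4234*m - 3.4681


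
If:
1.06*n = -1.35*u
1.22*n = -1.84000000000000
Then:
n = -1.51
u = 1.18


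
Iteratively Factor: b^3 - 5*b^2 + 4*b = (b - 4)*(b^2 - b) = b*(b - 4)*(b - 1)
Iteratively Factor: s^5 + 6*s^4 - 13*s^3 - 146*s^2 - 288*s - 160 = (s + 2)*(s^4 + 4*s^3 - 21*s^2 - 104*s - 80) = (s + 1)*(s + 2)*(s^3 + 3*s^2 - 24*s - 80) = (s - 5)*(s + 1)*(s + 2)*(s^2 + 8*s + 16) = (s - 5)*(s + 1)*(s + 2)*(s + 4)*(s + 4)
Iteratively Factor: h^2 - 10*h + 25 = (h - 5)*(h - 5)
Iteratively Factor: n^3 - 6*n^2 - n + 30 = (n - 3)*(n^2 - 3*n - 10) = (n - 3)*(n + 2)*(n - 5)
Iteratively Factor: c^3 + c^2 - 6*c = (c - 2)*(c^2 + 3*c) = (c - 2)*(c + 3)*(c)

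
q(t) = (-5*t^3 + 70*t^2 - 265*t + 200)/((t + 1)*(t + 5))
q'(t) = (-15*t^2 + 140*t - 265)/((t + 1)*(t + 5)) - (-5*t^3 + 70*t^2 - 265*t + 200)/((t + 1)*(t + 5)^2) - (-5*t^3 + 70*t^2 - 265*t + 200)/((t + 1)^2*(t + 5))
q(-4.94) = -16159.56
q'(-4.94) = 270819.64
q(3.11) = -2.93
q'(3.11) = 1.83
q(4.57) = -0.49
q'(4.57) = 1.29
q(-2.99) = -437.96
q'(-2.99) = 202.24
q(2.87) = -3.35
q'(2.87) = 1.73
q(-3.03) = -446.28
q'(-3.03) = 213.47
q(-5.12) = 8217.83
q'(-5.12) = 67695.38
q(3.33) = -2.52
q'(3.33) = 1.85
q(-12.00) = 287.01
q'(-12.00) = 13.78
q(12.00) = -6.97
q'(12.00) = -2.43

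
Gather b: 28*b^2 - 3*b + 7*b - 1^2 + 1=28*b^2 + 4*b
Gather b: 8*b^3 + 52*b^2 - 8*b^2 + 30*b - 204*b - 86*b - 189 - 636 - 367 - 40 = 8*b^3 + 44*b^2 - 260*b - 1232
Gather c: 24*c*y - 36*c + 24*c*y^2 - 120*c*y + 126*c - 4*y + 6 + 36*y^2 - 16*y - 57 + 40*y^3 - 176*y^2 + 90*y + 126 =c*(24*y^2 - 96*y + 90) + 40*y^3 - 140*y^2 + 70*y + 75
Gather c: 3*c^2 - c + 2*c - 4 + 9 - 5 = 3*c^2 + c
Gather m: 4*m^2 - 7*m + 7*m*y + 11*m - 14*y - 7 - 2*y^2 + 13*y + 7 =4*m^2 + m*(7*y + 4) - 2*y^2 - y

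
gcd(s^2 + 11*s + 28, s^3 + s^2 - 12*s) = s + 4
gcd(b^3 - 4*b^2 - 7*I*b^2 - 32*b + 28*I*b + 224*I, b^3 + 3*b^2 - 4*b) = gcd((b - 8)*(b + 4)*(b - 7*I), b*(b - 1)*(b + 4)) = b + 4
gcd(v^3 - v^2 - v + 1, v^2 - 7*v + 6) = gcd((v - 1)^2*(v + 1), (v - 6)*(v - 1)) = v - 1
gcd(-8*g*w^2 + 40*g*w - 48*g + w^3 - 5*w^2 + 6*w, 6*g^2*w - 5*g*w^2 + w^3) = 1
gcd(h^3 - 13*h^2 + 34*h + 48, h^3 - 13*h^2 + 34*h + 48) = h^3 - 13*h^2 + 34*h + 48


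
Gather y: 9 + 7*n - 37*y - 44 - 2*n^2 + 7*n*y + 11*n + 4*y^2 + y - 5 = -2*n^2 + 18*n + 4*y^2 + y*(7*n - 36) - 40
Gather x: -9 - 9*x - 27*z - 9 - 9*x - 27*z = -18*x - 54*z - 18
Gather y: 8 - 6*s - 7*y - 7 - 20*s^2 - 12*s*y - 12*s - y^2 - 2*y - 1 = -20*s^2 - 18*s - y^2 + y*(-12*s - 9)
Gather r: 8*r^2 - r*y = 8*r^2 - r*y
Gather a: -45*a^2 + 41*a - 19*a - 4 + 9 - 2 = -45*a^2 + 22*a + 3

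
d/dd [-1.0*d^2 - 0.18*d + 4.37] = -2.0*d - 0.18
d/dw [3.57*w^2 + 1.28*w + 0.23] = 7.14*w + 1.28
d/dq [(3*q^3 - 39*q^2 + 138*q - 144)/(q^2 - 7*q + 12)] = 3*(q^2 - 8*q + 24)/(q^2 - 8*q + 16)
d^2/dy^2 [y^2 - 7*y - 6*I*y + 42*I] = 2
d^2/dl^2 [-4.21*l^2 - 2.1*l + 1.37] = -8.42000000000000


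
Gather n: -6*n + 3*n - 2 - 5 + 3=-3*n - 4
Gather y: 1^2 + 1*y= y + 1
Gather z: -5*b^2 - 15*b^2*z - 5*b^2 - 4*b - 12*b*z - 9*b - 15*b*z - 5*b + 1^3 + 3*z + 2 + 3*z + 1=-10*b^2 - 18*b + z*(-15*b^2 - 27*b + 6) + 4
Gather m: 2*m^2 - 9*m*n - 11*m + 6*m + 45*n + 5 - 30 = 2*m^2 + m*(-9*n - 5) + 45*n - 25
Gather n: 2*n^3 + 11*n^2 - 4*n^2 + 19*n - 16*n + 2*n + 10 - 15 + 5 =2*n^3 + 7*n^2 + 5*n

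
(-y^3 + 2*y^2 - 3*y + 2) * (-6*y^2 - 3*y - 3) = 6*y^5 - 9*y^4 + 15*y^3 - 9*y^2 + 3*y - 6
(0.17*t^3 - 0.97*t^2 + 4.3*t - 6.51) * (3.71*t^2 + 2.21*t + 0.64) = 0.6307*t^5 - 3.223*t^4 + 13.9181*t^3 - 15.2699*t^2 - 11.6351*t - 4.1664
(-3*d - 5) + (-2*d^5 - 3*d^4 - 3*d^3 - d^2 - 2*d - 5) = -2*d^5 - 3*d^4 - 3*d^3 - d^2 - 5*d - 10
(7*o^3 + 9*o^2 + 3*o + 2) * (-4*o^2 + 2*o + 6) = -28*o^5 - 22*o^4 + 48*o^3 + 52*o^2 + 22*o + 12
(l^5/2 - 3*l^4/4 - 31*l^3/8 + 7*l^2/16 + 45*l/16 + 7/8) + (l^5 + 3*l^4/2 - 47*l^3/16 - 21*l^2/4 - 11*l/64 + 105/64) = 3*l^5/2 + 3*l^4/4 - 109*l^3/16 - 77*l^2/16 + 169*l/64 + 161/64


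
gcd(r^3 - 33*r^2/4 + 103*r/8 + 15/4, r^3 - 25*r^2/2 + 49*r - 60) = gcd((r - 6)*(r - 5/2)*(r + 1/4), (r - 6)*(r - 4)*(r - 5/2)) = r^2 - 17*r/2 + 15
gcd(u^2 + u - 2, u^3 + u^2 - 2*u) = u^2 + u - 2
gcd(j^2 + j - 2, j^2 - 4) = j + 2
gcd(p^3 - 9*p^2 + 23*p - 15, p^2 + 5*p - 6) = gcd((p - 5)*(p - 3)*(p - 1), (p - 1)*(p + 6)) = p - 1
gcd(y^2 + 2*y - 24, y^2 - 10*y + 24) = y - 4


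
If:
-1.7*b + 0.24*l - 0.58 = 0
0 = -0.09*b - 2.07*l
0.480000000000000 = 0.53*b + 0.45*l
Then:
No Solution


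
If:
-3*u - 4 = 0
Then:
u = -4/3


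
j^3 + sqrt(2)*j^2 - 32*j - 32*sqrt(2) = (j - 4*sqrt(2))*(j + sqrt(2))*(j + 4*sqrt(2))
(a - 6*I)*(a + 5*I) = a^2 - I*a + 30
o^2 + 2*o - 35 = (o - 5)*(o + 7)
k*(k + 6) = k^2 + 6*k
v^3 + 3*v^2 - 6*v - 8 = (v - 2)*(v + 1)*(v + 4)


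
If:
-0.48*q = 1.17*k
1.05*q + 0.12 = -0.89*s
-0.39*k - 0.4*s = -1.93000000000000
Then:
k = 1.29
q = -3.14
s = 3.57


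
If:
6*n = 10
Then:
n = 5/3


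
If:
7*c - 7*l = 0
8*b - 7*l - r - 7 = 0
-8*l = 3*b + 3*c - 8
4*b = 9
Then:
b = 9/4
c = 5/44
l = 5/44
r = 449/44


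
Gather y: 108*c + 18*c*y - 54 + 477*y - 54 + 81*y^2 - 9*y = 108*c + 81*y^2 + y*(18*c + 468) - 108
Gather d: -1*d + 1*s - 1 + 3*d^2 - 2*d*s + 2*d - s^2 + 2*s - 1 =3*d^2 + d*(1 - 2*s) - s^2 + 3*s - 2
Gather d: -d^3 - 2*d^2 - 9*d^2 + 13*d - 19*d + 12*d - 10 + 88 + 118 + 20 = -d^3 - 11*d^2 + 6*d + 216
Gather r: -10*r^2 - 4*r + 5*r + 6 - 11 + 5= -10*r^2 + r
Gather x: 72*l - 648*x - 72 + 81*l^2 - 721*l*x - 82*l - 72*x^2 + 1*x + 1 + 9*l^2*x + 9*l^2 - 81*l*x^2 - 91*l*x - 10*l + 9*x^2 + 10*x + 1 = 90*l^2 - 20*l + x^2*(-81*l - 63) + x*(9*l^2 - 812*l - 637) - 70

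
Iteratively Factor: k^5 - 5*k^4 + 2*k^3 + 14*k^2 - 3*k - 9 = (k + 1)*(k^4 - 6*k^3 + 8*k^2 + 6*k - 9) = (k + 1)^2*(k^3 - 7*k^2 + 15*k - 9) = (k - 3)*(k + 1)^2*(k^2 - 4*k + 3) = (k - 3)^2*(k + 1)^2*(k - 1)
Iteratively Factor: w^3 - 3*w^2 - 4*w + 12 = (w + 2)*(w^2 - 5*w + 6) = (w - 2)*(w + 2)*(w - 3)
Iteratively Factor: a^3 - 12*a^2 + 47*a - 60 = (a - 5)*(a^2 - 7*a + 12) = (a - 5)*(a - 4)*(a - 3)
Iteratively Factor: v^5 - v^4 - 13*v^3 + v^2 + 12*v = (v - 4)*(v^4 + 3*v^3 - v^2 - 3*v) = (v - 4)*(v + 1)*(v^3 + 2*v^2 - 3*v) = (v - 4)*(v + 1)*(v + 3)*(v^2 - v) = (v - 4)*(v - 1)*(v + 1)*(v + 3)*(v)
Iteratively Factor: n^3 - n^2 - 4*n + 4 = (n + 2)*(n^2 - 3*n + 2) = (n - 1)*(n + 2)*(n - 2)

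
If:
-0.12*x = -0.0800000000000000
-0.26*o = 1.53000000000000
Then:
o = -5.88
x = 0.67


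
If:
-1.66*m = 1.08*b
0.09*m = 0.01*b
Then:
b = 0.00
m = 0.00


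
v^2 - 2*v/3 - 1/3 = (v - 1)*(v + 1/3)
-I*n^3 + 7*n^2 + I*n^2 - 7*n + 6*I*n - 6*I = (n - 1)*(n + 6*I)*(-I*n + 1)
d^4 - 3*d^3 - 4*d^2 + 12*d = d*(d - 3)*(d - 2)*(d + 2)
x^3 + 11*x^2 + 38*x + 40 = (x + 2)*(x + 4)*(x + 5)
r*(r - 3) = r^2 - 3*r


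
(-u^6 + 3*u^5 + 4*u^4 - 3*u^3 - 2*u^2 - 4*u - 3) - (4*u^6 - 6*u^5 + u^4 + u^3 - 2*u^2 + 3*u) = -5*u^6 + 9*u^5 + 3*u^4 - 4*u^3 - 7*u - 3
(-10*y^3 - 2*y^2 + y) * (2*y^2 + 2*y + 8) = -20*y^5 - 24*y^4 - 82*y^3 - 14*y^2 + 8*y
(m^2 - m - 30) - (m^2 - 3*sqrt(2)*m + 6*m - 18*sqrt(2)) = -7*m + 3*sqrt(2)*m - 30 + 18*sqrt(2)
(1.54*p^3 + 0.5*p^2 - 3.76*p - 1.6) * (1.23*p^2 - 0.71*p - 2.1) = 1.8942*p^5 - 0.4784*p^4 - 8.2138*p^3 - 0.3484*p^2 + 9.032*p + 3.36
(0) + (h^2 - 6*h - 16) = h^2 - 6*h - 16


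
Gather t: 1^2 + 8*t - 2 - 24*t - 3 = -16*t - 4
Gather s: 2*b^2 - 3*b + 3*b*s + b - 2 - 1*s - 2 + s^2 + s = 2*b^2 + 3*b*s - 2*b + s^2 - 4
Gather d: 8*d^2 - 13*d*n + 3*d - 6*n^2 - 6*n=8*d^2 + d*(3 - 13*n) - 6*n^2 - 6*n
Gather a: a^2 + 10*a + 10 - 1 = a^2 + 10*a + 9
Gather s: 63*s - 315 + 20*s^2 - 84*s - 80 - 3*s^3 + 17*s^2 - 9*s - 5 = -3*s^3 + 37*s^2 - 30*s - 400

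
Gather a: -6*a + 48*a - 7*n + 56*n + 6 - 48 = 42*a + 49*n - 42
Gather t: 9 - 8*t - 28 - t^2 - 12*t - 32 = -t^2 - 20*t - 51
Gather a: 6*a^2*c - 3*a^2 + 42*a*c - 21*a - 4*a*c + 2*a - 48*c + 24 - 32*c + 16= a^2*(6*c - 3) + a*(38*c - 19) - 80*c + 40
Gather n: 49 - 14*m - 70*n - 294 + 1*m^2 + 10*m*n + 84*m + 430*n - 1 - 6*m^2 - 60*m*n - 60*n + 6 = -5*m^2 + 70*m + n*(300 - 50*m) - 240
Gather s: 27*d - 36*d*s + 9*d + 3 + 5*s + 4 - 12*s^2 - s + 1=36*d - 12*s^2 + s*(4 - 36*d) + 8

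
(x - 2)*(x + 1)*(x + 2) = x^3 + x^2 - 4*x - 4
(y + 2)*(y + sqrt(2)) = y^2 + sqrt(2)*y + 2*y + 2*sqrt(2)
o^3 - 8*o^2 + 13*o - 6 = (o - 6)*(o - 1)^2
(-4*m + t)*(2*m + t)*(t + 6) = -8*m^2*t - 48*m^2 - 2*m*t^2 - 12*m*t + t^3 + 6*t^2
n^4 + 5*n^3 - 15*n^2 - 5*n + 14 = (n - 2)*(n - 1)*(n + 1)*(n + 7)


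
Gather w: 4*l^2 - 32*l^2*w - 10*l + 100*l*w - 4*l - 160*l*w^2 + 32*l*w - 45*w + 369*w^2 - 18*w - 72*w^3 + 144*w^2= 4*l^2 - 14*l - 72*w^3 + w^2*(513 - 160*l) + w*(-32*l^2 + 132*l - 63)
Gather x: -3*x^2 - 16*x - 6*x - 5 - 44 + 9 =-3*x^2 - 22*x - 40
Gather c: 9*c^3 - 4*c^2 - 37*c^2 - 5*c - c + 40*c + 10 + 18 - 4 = 9*c^3 - 41*c^2 + 34*c + 24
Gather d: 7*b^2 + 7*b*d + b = 7*b^2 + 7*b*d + b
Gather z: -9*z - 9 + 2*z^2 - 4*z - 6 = 2*z^2 - 13*z - 15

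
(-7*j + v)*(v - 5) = -7*j*v + 35*j + v^2 - 5*v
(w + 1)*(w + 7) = w^2 + 8*w + 7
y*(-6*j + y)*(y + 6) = -6*j*y^2 - 36*j*y + y^3 + 6*y^2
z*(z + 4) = z^2 + 4*z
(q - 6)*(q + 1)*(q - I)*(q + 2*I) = q^4 - 5*q^3 + I*q^3 - 4*q^2 - 5*I*q^2 - 10*q - 6*I*q - 12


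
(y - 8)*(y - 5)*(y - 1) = y^3 - 14*y^2 + 53*y - 40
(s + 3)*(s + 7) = s^2 + 10*s + 21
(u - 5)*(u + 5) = u^2 - 25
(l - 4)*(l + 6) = l^2 + 2*l - 24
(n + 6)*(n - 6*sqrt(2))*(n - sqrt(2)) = n^3 - 7*sqrt(2)*n^2 + 6*n^2 - 42*sqrt(2)*n + 12*n + 72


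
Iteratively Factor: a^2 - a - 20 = (a + 4)*(a - 5)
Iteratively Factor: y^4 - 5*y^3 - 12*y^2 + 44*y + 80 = (y - 5)*(y^3 - 12*y - 16) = (y - 5)*(y - 4)*(y^2 + 4*y + 4) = (y - 5)*(y - 4)*(y + 2)*(y + 2)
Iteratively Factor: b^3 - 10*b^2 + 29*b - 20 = (b - 5)*(b^2 - 5*b + 4) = (b - 5)*(b - 4)*(b - 1)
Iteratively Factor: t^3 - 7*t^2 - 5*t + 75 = (t - 5)*(t^2 - 2*t - 15) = (t - 5)*(t + 3)*(t - 5)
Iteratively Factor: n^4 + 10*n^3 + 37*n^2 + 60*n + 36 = (n + 2)*(n^3 + 8*n^2 + 21*n + 18) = (n + 2)^2*(n^2 + 6*n + 9) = (n + 2)^2*(n + 3)*(n + 3)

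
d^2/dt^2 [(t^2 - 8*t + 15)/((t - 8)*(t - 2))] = 2*(2*t^3 - 3*t^2 - 66*t + 236)/(t^6 - 30*t^5 + 348*t^4 - 1960*t^3 + 5568*t^2 - 7680*t + 4096)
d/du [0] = 0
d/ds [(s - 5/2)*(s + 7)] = 2*s + 9/2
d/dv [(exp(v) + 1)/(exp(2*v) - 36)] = (-2*(exp(v) + 1)*exp(v) + exp(2*v) - 36)*exp(v)/(exp(2*v) - 36)^2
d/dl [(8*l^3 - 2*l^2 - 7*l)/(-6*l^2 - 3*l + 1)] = (-48*l^4 - 48*l^3 - 12*l^2 - 4*l - 7)/(36*l^4 + 36*l^3 - 3*l^2 - 6*l + 1)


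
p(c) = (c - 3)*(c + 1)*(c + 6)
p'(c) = (c - 3)*(c + 1) + (c - 3)*(c + 6) + (c + 1)*(c + 6)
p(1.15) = -28.44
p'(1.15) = -1.83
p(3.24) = 9.40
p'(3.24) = 42.41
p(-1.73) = 14.74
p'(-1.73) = -19.86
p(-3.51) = 40.69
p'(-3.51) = -6.12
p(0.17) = -20.43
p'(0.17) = -13.55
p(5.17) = 149.55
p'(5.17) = 106.55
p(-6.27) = -13.19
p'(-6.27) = 52.78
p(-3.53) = 40.81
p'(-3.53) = -5.86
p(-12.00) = -990.00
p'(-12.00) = 321.00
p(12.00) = 2106.00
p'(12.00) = 513.00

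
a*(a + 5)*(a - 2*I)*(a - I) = a^4 + 5*a^3 - 3*I*a^3 - 2*a^2 - 15*I*a^2 - 10*a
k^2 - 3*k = k*(k - 3)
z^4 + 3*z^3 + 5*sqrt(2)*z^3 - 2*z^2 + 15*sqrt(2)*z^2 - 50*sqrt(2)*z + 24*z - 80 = (z - 2)*(z + 5)*(z + sqrt(2))*(z + 4*sqrt(2))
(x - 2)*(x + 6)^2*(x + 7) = x^4 + 17*x^3 + 82*x^2 + 12*x - 504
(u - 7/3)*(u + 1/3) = u^2 - 2*u - 7/9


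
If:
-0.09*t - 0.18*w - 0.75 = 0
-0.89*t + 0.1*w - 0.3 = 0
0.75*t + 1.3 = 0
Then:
No Solution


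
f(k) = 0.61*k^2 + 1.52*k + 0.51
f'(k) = 1.22*k + 1.52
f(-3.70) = 3.24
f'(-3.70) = -2.99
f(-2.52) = 0.55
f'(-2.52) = -1.55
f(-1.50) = -0.40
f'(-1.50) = -0.31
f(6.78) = 38.86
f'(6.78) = 9.79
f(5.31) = 25.78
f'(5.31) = 8.00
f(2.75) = 9.30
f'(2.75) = 4.88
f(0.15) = 0.75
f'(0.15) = 1.70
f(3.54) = 13.54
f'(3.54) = 5.84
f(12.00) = 106.59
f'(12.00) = 16.16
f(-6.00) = 13.35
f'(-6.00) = -5.80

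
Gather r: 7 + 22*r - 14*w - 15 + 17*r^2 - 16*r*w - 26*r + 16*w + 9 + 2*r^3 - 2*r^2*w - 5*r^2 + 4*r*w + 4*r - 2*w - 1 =2*r^3 + r^2*(12 - 2*w) - 12*r*w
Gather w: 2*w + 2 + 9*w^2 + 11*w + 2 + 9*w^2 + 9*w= 18*w^2 + 22*w + 4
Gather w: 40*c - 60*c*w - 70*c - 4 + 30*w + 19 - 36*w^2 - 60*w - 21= -30*c - 36*w^2 + w*(-60*c - 30) - 6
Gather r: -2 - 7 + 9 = 0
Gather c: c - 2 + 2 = c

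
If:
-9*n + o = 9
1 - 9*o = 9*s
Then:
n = -s/9 - 80/81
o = 1/9 - s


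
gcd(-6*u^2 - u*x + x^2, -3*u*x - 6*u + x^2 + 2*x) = -3*u + x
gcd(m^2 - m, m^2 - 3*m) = m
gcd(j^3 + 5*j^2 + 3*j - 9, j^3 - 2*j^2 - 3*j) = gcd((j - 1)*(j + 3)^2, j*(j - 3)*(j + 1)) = 1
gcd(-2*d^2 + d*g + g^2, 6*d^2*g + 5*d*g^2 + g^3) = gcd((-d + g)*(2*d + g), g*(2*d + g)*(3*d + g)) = 2*d + g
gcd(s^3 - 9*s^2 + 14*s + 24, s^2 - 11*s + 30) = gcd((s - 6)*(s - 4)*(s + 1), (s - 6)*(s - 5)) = s - 6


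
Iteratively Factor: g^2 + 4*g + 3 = (g + 3)*(g + 1)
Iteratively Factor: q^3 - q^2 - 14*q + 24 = (q + 4)*(q^2 - 5*q + 6) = (q - 3)*(q + 4)*(q - 2)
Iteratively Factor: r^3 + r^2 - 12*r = (r)*(r^2 + r - 12) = r*(r + 4)*(r - 3)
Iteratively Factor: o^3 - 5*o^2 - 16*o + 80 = (o + 4)*(o^2 - 9*o + 20) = (o - 4)*(o + 4)*(o - 5)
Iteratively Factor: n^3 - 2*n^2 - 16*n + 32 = (n - 2)*(n^2 - 16) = (n - 4)*(n - 2)*(n + 4)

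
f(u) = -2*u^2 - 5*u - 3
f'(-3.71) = 9.84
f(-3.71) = -11.98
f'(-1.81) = 2.24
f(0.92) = -9.29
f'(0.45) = -6.80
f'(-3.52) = 9.08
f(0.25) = -4.38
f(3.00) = -36.00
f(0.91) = -9.21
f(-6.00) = -45.00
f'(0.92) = -8.68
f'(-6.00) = 19.00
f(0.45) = -5.66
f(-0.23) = -1.96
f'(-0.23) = -4.08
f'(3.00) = -17.00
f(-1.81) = -0.50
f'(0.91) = -8.64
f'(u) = -4*u - 5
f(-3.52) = -10.18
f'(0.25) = -6.00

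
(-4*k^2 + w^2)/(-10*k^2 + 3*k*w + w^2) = (2*k + w)/(5*k + w)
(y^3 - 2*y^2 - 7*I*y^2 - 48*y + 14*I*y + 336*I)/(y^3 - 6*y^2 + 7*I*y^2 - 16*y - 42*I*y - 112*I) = (y^2 + y*(6 - 7*I) - 42*I)/(y^2 + y*(2 + 7*I) + 14*I)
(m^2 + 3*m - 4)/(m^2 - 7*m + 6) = (m + 4)/(m - 6)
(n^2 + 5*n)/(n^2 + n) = (n + 5)/(n + 1)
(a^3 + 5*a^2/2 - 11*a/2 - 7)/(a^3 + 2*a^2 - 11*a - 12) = (a^2 + 3*a/2 - 7)/(a^2 + a - 12)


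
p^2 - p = p*(p - 1)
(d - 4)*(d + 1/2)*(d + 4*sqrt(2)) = d^3 - 7*d^2/2 + 4*sqrt(2)*d^2 - 14*sqrt(2)*d - 2*d - 8*sqrt(2)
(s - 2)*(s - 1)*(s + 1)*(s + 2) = s^4 - 5*s^2 + 4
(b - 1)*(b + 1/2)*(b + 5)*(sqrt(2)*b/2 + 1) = sqrt(2)*b^4/2 + b^3 + 9*sqrt(2)*b^3/4 - 3*sqrt(2)*b^2/2 + 9*b^2/2 - 3*b - 5*sqrt(2)*b/4 - 5/2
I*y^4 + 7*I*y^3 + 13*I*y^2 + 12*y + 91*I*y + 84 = (y + 7)*(y - 3*I)*(y + 4*I)*(I*y + 1)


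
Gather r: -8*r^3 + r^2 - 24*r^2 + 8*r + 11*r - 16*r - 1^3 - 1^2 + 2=-8*r^3 - 23*r^2 + 3*r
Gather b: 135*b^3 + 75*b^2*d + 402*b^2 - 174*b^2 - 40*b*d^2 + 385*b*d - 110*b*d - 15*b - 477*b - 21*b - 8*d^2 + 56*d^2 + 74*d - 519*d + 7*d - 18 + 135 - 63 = 135*b^3 + b^2*(75*d + 228) + b*(-40*d^2 + 275*d - 513) + 48*d^2 - 438*d + 54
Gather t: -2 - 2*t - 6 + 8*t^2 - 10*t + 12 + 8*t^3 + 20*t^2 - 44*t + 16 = 8*t^3 + 28*t^2 - 56*t + 20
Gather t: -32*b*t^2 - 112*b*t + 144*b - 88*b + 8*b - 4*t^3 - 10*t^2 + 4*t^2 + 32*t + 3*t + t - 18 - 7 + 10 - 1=64*b - 4*t^3 + t^2*(-32*b - 6) + t*(36 - 112*b) - 16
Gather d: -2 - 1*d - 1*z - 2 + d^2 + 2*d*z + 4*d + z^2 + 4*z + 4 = d^2 + d*(2*z + 3) + z^2 + 3*z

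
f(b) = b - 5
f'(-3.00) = 1.00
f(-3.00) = -8.00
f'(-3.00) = 1.00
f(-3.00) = -8.00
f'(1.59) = 1.00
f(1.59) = -3.41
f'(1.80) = 1.00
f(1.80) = -3.20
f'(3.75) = 1.00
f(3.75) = -1.25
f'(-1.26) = 1.00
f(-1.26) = -6.26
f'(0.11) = 1.00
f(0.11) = -4.89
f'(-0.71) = 1.00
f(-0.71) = -5.71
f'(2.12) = 1.00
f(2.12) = -2.88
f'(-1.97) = 1.00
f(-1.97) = -6.97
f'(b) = 1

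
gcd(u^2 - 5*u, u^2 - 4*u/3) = u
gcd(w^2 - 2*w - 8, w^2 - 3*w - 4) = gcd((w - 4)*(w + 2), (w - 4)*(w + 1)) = w - 4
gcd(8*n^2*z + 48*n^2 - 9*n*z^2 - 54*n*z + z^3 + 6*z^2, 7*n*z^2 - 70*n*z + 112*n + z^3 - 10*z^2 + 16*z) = 1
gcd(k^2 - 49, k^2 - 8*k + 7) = k - 7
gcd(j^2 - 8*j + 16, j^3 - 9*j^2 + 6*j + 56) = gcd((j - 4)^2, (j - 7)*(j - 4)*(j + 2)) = j - 4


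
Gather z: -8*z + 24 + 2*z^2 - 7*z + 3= 2*z^2 - 15*z + 27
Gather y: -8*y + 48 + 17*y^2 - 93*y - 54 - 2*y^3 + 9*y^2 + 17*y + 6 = -2*y^3 + 26*y^2 - 84*y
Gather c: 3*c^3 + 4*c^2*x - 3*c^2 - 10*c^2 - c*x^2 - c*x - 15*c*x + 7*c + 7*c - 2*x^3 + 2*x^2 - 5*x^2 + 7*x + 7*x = 3*c^3 + c^2*(4*x - 13) + c*(-x^2 - 16*x + 14) - 2*x^3 - 3*x^2 + 14*x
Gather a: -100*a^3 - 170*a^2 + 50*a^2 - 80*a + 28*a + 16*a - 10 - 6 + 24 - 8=-100*a^3 - 120*a^2 - 36*a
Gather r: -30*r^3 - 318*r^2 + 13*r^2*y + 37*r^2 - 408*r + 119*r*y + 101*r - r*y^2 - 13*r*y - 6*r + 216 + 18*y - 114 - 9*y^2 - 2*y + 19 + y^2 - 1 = -30*r^3 + r^2*(13*y - 281) + r*(-y^2 + 106*y - 313) - 8*y^2 + 16*y + 120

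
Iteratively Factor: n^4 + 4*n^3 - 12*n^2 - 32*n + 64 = (n - 2)*(n^3 + 6*n^2 - 32) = (n - 2)*(n + 4)*(n^2 + 2*n - 8) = (n - 2)*(n + 4)^2*(n - 2)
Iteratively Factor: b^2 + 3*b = (b + 3)*(b)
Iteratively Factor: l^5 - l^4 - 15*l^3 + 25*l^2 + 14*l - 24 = (l + 1)*(l^4 - 2*l^3 - 13*l^2 + 38*l - 24) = (l - 3)*(l + 1)*(l^3 + l^2 - 10*l + 8) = (l - 3)*(l - 1)*(l + 1)*(l^2 + 2*l - 8) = (l - 3)*(l - 1)*(l + 1)*(l + 4)*(l - 2)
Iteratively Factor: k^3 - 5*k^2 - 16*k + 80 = (k - 5)*(k^2 - 16) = (k - 5)*(k - 4)*(k + 4)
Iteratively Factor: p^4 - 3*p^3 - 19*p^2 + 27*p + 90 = (p - 5)*(p^3 + 2*p^2 - 9*p - 18) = (p - 5)*(p + 2)*(p^2 - 9) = (p - 5)*(p - 3)*(p + 2)*(p + 3)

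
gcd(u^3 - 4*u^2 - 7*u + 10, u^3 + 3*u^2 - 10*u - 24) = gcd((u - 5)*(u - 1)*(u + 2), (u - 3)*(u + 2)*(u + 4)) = u + 2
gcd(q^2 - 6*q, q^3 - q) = q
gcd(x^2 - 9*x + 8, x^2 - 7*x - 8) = x - 8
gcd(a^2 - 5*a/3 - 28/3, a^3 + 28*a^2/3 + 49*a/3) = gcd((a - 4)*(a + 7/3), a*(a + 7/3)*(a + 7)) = a + 7/3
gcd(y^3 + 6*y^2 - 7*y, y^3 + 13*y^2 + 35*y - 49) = y^2 + 6*y - 7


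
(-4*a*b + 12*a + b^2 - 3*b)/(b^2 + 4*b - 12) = (-4*a*b + 12*a + b^2 - 3*b)/(b^2 + 4*b - 12)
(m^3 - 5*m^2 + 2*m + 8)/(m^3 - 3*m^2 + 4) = (m - 4)/(m - 2)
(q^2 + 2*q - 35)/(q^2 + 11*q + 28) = (q - 5)/(q + 4)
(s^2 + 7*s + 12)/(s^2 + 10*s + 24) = (s + 3)/(s + 6)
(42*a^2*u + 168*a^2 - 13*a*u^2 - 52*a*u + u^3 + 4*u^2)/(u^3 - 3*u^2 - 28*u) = (42*a^2 - 13*a*u + u^2)/(u*(u - 7))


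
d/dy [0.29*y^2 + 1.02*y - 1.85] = 0.58*y + 1.02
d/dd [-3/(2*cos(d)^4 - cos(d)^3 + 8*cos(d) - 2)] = 3*(-8*cos(d)^3 + 3*cos(d)^2 - 8)*sin(d)/(2*cos(d)^4 - cos(d)^3 + 8*cos(d) - 2)^2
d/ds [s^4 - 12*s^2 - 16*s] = 4*s^3 - 24*s - 16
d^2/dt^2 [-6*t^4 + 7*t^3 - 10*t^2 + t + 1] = -72*t^2 + 42*t - 20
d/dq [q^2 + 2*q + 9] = 2*q + 2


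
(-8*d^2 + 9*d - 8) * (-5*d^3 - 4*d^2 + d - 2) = 40*d^5 - 13*d^4 - 4*d^3 + 57*d^2 - 26*d + 16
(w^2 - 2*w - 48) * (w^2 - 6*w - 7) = w^4 - 8*w^3 - 43*w^2 + 302*w + 336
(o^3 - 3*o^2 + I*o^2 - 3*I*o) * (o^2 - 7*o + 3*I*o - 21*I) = o^5 - 10*o^4 + 4*I*o^4 + 18*o^3 - 40*I*o^3 + 30*o^2 + 84*I*o^2 - 63*o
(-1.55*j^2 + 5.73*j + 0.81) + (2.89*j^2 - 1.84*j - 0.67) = 1.34*j^2 + 3.89*j + 0.14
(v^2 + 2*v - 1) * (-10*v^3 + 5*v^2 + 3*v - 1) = -10*v^5 - 15*v^4 + 23*v^3 - 5*v + 1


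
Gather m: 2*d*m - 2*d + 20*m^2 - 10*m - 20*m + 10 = -2*d + 20*m^2 + m*(2*d - 30) + 10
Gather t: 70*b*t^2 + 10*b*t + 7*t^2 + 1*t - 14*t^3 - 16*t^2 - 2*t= -14*t^3 + t^2*(70*b - 9) + t*(10*b - 1)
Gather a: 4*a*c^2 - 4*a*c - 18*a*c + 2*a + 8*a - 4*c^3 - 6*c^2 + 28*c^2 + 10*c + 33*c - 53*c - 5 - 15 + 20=a*(4*c^2 - 22*c + 10) - 4*c^3 + 22*c^2 - 10*c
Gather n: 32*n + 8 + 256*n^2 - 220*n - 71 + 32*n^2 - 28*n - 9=288*n^2 - 216*n - 72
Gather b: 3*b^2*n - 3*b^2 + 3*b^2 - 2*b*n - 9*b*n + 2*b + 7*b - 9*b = 3*b^2*n - 11*b*n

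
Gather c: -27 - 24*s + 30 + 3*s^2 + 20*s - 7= 3*s^2 - 4*s - 4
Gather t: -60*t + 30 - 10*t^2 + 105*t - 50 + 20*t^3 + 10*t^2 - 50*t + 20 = 20*t^3 - 5*t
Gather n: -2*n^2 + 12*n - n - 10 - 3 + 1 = -2*n^2 + 11*n - 12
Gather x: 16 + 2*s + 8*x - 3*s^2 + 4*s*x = -3*s^2 + 2*s + x*(4*s + 8) + 16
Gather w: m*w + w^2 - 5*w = w^2 + w*(m - 5)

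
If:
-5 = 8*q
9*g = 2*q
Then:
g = -5/36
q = -5/8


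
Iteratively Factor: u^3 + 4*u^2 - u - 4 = (u + 1)*(u^2 + 3*u - 4) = (u + 1)*(u + 4)*(u - 1)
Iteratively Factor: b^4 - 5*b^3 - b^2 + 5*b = (b)*(b^3 - 5*b^2 - b + 5) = b*(b - 1)*(b^2 - 4*b - 5) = b*(b - 1)*(b + 1)*(b - 5)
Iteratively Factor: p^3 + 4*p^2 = (p)*(p^2 + 4*p) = p^2*(p + 4)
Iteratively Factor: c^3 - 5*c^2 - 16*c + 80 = (c - 5)*(c^2 - 16) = (c - 5)*(c + 4)*(c - 4)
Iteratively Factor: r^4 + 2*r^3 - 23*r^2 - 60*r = (r - 5)*(r^3 + 7*r^2 + 12*r) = (r - 5)*(r + 4)*(r^2 + 3*r) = (r - 5)*(r + 3)*(r + 4)*(r)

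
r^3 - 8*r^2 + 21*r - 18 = (r - 3)^2*(r - 2)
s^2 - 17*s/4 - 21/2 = (s - 6)*(s + 7/4)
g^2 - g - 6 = (g - 3)*(g + 2)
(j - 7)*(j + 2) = j^2 - 5*j - 14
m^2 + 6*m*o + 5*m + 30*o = (m + 5)*(m + 6*o)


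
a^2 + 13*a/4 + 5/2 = (a + 5/4)*(a + 2)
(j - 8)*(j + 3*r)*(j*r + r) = j^3*r + 3*j^2*r^2 - 7*j^2*r - 21*j*r^2 - 8*j*r - 24*r^2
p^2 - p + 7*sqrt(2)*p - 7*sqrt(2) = (p - 1)*(p + 7*sqrt(2))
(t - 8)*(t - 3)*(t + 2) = t^3 - 9*t^2 + 2*t + 48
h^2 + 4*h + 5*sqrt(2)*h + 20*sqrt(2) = (h + 4)*(h + 5*sqrt(2))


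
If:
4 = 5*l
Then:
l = 4/5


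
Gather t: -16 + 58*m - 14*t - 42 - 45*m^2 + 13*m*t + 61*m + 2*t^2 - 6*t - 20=-45*m^2 + 119*m + 2*t^2 + t*(13*m - 20) - 78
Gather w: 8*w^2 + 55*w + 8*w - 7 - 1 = 8*w^2 + 63*w - 8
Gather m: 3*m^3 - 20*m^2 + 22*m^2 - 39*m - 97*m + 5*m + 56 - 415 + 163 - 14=3*m^3 + 2*m^2 - 131*m - 210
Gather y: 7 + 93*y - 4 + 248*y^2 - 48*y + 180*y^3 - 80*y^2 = 180*y^3 + 168*y^2 + 45*y + 3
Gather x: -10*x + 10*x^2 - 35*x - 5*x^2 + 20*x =5*x^2 - 25*x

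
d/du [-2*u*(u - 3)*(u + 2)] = -6*u^2 + 4*u + 12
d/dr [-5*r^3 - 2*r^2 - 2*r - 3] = -15*r^2 - 4*r - 2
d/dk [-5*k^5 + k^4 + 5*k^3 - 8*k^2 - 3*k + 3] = -25*k^4 + 4*k^3 + 15*k^2 - 16*k - 3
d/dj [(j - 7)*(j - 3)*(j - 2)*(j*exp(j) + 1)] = j^4*exp(j) - 8*j^3*exp(j) + 5*j^2*exp(j) + 3*j^2 + 40*j*exp(j) - 24*j - 42*exp(j) + 41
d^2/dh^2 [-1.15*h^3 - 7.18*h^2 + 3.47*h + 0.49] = -6.9*h - 14.36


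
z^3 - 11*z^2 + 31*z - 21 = (z - 7)*(z - 3)*(z - 1)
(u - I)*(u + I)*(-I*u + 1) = -I*u^3 + u^2 - I*u + 1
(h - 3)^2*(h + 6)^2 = h^4 + 6*h^3 - 27*h^2 - 108*h + 324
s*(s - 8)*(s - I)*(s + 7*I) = s^4 - 8*s^3 + 6*I*s^3 + 7*s^2 - 48*I*s^2 - 56*s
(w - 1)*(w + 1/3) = w^2 - 2*w/3 - 1/3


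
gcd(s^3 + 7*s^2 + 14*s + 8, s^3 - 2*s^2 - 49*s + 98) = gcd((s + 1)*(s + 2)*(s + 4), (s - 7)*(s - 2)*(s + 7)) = 1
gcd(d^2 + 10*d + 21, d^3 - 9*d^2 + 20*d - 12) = 1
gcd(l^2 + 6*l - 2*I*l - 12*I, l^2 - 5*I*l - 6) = l - 2*I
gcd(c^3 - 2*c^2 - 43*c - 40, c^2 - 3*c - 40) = c^2 - 3*c - 40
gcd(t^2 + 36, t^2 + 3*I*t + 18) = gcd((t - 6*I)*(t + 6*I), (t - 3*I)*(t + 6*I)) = t + 6*I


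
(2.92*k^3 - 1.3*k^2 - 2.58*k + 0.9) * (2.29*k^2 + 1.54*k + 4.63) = 6.6868*k^5 + 1.5198*k^4 + 5.6094*k^3 - 7.9312*k^2 - 10.5594*k + 4.167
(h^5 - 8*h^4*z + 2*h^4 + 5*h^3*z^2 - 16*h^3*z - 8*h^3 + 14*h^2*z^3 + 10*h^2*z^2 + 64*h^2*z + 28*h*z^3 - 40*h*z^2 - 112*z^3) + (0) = h^5 - 8*h^4*z + 2*h^4 + 5*h^3*z^2 - 16*h^3*z - 8*h^3 + 14*h^2*z^3 + 10*h^2*z^2 + 64*h^2*z + 28*h*z^3 - 40*h*z^2 - 112*z^3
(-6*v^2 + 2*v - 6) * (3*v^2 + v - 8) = -18*v^4 + 32*v^2 - 22*v + 48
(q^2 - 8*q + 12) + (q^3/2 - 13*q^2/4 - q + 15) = q^3/2 - 9*q^2/4 - 9*q + 27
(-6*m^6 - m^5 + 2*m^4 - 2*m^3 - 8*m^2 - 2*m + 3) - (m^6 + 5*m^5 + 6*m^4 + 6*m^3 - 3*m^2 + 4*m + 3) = -7*m^6 - 6*m^5 - 4*m^4 - 8*m^3 - 5*m^2 - 6*m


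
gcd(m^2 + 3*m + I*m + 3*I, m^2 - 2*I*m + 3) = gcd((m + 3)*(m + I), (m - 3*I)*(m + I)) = m + I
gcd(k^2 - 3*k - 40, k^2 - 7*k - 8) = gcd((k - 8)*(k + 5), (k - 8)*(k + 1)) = k - 8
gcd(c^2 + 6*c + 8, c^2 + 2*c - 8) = c + 4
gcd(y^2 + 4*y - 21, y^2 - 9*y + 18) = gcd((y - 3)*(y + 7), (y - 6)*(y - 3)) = y - 3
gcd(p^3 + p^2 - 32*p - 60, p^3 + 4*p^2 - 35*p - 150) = p^2 - p - 30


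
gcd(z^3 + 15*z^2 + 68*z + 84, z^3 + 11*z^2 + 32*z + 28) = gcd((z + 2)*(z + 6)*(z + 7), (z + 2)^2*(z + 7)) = z^2 + 9*z + 14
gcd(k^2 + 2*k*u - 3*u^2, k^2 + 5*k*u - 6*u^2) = -k + u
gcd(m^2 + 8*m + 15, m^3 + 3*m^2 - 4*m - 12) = m + 3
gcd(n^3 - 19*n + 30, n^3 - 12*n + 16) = n - 2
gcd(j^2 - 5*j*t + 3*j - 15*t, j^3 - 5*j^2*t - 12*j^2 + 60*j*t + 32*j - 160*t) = -j + 5*t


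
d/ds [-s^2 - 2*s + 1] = -2*s - 2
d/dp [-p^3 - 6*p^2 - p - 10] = -3*p^2 - 12*p - 1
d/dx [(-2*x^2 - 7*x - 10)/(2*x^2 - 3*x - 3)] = (20*x^2 + 52*x - 9)/(4*x^4 - 12*x^3 - 3*x^2 + 18*x + 9)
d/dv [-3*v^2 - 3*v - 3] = -6*v - 3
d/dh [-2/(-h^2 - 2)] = -4*h/(h^2 + 2)^2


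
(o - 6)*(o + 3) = o^2 - 3*o - 18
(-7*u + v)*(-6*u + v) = 42*u^2 - 13*u*v + v^2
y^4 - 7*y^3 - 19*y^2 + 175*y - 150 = (y - 6)*(y - 5)*(y - 1)*(y + 5)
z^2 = z^2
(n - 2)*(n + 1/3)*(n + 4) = n^3 + 7*n^2/3 - 22*n/3 - 8/3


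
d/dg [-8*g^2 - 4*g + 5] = -16*g - 4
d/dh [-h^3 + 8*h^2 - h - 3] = -3*h^2 + 16*h - 1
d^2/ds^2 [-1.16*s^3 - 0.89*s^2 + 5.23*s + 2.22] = -6.96*s - 1.78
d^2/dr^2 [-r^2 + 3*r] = -2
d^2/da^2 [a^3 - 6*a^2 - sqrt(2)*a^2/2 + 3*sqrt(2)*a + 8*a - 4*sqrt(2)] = 6*a - 12 - sqrt(2)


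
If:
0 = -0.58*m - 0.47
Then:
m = -0.81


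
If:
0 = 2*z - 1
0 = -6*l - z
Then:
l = -1/12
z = 1/2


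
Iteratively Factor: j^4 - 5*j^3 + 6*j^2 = (j - 3)*(j^3 - 2*j^2) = j*(j - 3)*(j^2 - 2*j) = j^2*(j - 3)*(j - 2)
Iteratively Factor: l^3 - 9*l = (l + 3)*(l^2 - 3*l) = (l - 3)*(l + 3)*(l)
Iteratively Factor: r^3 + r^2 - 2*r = (r + 2)*(r^2 - r) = (r - 1)*(r + 2)*(r)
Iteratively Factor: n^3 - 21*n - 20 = (n + 1)*(n^2 - n - 20) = (n - 5)*(n + 1)*(n + 4)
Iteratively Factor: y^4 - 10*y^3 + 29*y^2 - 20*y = (y - 5)*(y^3 - 5*y^2 + 4*y) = (y - 5)*(y - 1)*(y^2 - 4*y) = y*(y - 5)*(y - 1)*(y - 4)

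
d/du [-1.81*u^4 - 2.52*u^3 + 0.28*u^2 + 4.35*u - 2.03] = -7.24*u^3 - 7.56*u^2 + 0.56*u + 4.35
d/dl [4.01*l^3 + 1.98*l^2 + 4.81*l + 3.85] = 12.03*l^2 + 3.96*l + 4.81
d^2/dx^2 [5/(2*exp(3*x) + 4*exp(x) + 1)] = 10*(4*(3*exp(2*x) + 2)^2*exp(x) - (9*exp(2*x) + 2)*(2*exp(3*x) + 4*exp(x) + 1))*exp(x)/(2*exp(3*x) + 4*exp(x) + 1)^3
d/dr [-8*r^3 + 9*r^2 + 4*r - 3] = -24*r^2 + 18*r + 4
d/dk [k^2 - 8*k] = 2*k - 8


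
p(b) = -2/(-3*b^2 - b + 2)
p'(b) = -2*(6*b + 1)/(-3*b^2 - b + 2)^2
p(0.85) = 1.97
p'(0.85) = -11.78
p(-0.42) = -1.06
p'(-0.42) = 0.85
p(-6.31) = 0.02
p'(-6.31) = 0.01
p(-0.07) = -0.97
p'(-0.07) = -0.27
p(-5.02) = 0.03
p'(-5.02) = 0.01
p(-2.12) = 0.21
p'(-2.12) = 0.27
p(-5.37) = 0.03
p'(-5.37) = 0.01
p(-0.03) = -0.99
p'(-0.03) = -0.40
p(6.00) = 0.02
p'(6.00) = -0.00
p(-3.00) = 0.09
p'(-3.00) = 0.07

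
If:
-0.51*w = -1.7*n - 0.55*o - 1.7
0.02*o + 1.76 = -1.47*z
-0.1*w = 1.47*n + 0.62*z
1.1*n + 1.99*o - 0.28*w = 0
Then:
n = 0.20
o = 0.53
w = 4.57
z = -1.20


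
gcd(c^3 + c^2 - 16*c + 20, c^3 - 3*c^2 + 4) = c^2 - 4*c + 4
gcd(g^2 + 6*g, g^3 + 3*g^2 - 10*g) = g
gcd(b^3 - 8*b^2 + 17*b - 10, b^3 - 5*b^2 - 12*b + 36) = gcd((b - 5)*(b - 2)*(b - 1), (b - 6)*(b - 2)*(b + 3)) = b - 2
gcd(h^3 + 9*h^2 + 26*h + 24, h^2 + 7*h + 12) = h^2 + 7*h + 12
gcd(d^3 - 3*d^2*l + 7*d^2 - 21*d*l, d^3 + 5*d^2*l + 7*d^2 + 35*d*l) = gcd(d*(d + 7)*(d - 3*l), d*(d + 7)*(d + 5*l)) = d^2 + 7*d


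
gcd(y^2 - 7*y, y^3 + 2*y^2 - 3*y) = y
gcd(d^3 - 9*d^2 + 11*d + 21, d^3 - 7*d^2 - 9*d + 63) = d^2 - 10*d + 21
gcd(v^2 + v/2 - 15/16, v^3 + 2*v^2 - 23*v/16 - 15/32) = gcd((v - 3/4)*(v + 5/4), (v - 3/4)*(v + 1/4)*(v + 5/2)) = v - 3/4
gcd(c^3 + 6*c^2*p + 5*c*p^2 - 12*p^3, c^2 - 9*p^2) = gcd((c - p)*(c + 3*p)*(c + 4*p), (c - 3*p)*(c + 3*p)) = c + 3*p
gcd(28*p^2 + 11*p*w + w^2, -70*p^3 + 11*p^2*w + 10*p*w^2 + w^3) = 7*p + w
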